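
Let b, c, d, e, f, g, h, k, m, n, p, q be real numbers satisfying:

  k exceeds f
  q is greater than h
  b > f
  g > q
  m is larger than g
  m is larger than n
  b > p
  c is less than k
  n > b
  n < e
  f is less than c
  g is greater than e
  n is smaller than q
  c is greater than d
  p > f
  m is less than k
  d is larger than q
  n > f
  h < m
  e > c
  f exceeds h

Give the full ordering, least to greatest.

The consecutive links are each given: h < f; f < p; p < b; b < n; n < q; q < d; d < c; c < e; e < g; g < m; m < k.

h < f < p < b < n < q < d < c < e < g < m < k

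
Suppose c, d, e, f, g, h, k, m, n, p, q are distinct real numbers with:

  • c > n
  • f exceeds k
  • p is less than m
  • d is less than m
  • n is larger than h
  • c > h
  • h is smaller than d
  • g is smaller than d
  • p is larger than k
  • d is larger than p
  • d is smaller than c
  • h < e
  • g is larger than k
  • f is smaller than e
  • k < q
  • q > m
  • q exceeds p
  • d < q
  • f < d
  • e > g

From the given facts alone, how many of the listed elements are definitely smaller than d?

5

Directly below d: f, p, g, h.
One step further: k (5 so far).
Nothing else is reachable below d; 5 in all.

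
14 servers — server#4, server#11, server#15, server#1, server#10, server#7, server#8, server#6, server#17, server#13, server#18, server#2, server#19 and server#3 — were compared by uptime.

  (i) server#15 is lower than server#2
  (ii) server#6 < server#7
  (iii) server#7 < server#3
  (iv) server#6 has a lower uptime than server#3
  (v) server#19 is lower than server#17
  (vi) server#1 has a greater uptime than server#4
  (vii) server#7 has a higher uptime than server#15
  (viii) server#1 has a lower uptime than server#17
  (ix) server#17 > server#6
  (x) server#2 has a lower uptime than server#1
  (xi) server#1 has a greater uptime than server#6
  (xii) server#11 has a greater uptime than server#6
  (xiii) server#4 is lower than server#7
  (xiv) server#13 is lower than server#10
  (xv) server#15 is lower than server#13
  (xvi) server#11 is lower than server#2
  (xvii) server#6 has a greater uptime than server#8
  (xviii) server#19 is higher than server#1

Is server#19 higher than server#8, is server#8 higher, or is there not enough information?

server#19

Link the given pairs in sequence: server#8 < server#6; server#6 < server#11; server#11 < server#2; server#2 < server#1; server#1 < server#19.
Chaining these gives server#8 < server#6 < server#11 < server#2 < server#1 < server#19.
So server#19 is higher.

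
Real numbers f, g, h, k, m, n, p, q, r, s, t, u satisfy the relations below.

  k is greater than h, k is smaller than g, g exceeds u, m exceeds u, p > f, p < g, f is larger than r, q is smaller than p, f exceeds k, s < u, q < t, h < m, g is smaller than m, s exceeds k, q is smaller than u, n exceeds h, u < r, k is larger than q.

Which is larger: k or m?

m

k < s and s < u give k < u.
Then u < r extends the chain to r.
Then r < f extends the chain to f.
With f < p: k < s < u < r < f < p.
With p < g: k < s < u < r < f < p < g.
Then g < m extends the chain to m.
So k < m; m is the larger of the two.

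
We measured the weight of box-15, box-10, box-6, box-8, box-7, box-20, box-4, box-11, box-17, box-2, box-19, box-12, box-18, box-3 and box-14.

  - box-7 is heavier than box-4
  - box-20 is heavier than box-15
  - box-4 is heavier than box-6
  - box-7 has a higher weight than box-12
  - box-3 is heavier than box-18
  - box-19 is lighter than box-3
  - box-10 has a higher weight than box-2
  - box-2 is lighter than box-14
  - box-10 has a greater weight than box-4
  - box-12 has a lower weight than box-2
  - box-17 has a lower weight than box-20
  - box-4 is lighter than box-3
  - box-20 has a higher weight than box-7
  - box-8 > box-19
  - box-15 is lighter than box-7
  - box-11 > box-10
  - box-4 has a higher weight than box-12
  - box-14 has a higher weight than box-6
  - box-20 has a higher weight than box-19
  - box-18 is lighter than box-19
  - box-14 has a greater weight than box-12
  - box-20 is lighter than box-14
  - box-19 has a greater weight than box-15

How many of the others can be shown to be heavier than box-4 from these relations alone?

6

Directly above box-4: box-10, box-3, box-7.
One step further: box-11, box-20 (5 so far).
One step further: box-14 (6 so far).
No other element is forced above box-4 by the given relations, so the count is 6.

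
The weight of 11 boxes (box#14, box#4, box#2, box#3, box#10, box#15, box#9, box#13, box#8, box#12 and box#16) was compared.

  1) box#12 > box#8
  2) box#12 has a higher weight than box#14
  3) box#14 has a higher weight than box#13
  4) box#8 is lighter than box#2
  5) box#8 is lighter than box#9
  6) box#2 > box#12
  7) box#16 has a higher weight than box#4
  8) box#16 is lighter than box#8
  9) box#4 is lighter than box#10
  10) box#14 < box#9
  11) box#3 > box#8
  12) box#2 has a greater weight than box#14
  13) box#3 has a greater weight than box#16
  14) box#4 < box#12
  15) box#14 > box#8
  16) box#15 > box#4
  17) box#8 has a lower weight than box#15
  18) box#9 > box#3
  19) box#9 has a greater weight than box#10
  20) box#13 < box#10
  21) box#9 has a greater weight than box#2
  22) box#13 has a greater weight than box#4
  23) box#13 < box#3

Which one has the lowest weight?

Chaining upward from box#4: directly above it, box#13, box#16, box#10, box#12, box#15; then box#8, box#14, box#2, box#3, box#9.
That covers every other element, and nothing is given below box#4, so box#4 is the lowest weight.

box#4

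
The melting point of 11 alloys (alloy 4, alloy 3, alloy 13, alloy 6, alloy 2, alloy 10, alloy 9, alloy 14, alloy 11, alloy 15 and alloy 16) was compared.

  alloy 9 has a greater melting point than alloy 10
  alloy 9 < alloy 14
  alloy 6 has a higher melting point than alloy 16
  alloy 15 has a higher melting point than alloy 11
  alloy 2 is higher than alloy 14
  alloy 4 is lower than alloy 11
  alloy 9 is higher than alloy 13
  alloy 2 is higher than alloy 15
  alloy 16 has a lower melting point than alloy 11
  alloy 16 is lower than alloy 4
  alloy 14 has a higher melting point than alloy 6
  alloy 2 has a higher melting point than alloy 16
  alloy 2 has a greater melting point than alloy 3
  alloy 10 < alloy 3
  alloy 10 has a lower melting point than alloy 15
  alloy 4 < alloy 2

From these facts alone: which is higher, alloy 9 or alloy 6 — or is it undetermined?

undetermined

Following every chain through alloy 6: above alloy 6 we get alloy 14, alloy 2; below alloy 6 we get alloy 16.
alloy 9 is not reached, and no chain runs the other way from alloy 9 to alloy 6.
So the given relations leave the order of alloy 6 and alloy 9 undetermined.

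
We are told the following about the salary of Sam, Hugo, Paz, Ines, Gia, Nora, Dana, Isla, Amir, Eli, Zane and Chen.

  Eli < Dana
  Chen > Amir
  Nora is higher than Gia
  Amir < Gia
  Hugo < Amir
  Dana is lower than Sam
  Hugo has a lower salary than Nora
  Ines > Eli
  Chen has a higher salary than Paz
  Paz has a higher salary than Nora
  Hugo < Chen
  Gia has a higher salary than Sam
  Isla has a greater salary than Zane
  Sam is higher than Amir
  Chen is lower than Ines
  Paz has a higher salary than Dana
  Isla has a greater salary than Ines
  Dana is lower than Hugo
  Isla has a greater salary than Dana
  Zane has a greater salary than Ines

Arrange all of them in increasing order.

Eli < Dana < Hugo < Amir < Sam < Gia < Nora < Paz < Chen < Ines < Zane < Isla

The consecutive links are each given: Eli < Dana; Dana < Hugo; Hugo < Amir; Amir < Sam; Sam < Gia; Gia < Nora; Nora < Paz; Paz < Chen; Chen < Ines; Ines < Zane; Zane < Isla.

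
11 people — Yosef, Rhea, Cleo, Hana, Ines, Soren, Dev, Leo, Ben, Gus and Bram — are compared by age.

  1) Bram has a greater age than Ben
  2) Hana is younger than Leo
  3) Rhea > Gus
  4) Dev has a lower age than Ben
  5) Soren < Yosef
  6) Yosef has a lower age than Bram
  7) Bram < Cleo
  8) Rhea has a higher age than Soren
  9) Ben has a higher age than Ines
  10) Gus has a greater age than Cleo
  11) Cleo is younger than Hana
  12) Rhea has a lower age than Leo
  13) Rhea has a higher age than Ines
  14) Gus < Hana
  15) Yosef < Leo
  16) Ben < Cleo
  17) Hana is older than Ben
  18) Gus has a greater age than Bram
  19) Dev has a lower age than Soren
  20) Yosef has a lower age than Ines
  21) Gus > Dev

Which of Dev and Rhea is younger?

Dev

Dev < Soren and Soren < Yosef give Dev < Yosef.
With Yosef < Ines: Dev < Soren < Yosef < Ines.
Then Ines < Ben extends the chain to Ben.
Then Ben < Bram extends the chain to Bram.
Then Bram < Cleo extends the chain to Cleo.
Then Cleo < Gus extends the chain to Gus.
With Gus < Rhea: Dev < Soren < Yosef < Ines < Ben < Bram < Cleo < Gus < Rhea.
So Dev < Rhea; Dev is the younger of the two.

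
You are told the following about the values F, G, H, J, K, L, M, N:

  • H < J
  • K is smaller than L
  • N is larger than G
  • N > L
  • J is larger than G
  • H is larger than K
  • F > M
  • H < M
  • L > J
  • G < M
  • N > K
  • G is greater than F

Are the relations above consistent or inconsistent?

inconsistent

We have G < M stated directly, yet also M < F < G by chaining the others — so M < G. Contradiction.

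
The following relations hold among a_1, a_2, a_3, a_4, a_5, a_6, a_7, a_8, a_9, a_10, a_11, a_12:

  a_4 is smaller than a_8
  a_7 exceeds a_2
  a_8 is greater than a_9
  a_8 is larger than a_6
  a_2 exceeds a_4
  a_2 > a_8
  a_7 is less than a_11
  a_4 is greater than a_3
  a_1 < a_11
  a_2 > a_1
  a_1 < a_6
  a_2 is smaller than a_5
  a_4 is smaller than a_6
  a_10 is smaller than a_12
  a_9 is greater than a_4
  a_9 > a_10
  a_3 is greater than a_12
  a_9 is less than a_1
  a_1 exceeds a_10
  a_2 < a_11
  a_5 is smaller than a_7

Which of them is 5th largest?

a_8

Piecing the relations together gives one ordering: a_10 < a_12 < a_3 < a_4 < a_9 < a_1 < a_6 < a_8 < a_2 < a_5 < a_7 < a_11.
Counting 5 from the largest end gives a_8.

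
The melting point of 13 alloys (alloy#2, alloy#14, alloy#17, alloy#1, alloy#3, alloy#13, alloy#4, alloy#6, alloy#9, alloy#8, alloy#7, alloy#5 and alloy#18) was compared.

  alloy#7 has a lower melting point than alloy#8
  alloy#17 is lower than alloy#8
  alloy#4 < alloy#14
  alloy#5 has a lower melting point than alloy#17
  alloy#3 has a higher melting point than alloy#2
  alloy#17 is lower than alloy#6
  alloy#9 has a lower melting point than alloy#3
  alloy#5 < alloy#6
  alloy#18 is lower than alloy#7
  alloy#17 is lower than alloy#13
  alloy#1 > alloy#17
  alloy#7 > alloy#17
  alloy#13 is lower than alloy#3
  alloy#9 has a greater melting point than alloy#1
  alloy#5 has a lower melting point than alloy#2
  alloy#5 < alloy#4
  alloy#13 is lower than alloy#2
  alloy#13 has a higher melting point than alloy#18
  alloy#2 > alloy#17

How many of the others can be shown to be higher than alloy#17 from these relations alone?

The elements the relations force above alloy#17 are alloy#1, alloy#9, alloy#13, alloy#2, alloy#3, alloy#7, alloy#6, alloy#8 — no chain reaches any other.
That is 8.

8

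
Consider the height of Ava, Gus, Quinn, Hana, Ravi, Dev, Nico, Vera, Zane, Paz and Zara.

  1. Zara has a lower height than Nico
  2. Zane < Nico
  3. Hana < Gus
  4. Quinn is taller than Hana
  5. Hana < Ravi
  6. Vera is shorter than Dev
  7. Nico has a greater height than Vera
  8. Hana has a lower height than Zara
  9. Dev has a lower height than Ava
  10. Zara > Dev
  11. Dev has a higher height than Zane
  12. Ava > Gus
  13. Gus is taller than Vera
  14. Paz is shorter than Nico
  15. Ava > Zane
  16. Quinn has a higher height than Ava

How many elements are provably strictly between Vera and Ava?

Chaining upward from Vera reaches: Gus, Dev, Quinn, Zara, Nico.
Chaining downward from Ava reaches: Hana, Zane, Gus, Dev.
Strictly between Vera and Ava are those in both lists: Gus, Dev — 2 elements.

2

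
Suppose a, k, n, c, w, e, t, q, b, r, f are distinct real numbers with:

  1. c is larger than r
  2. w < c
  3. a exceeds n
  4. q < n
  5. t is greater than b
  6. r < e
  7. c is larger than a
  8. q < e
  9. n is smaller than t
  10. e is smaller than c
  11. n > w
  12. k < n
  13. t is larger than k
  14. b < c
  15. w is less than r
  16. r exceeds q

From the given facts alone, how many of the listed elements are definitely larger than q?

6

Directly above q: n, r, e.
One step further: a, c, t (6 so far).
Nothing else is reachable above q; 6 in all.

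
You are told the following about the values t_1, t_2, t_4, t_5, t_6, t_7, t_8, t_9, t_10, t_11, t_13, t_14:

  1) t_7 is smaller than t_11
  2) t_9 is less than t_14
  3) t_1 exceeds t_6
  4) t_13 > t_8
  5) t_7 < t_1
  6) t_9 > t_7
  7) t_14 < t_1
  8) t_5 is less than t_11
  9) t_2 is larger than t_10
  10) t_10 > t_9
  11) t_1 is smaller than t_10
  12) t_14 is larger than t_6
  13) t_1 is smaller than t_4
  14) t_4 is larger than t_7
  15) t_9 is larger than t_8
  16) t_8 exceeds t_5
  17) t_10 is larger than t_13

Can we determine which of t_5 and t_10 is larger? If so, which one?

t_5 < t_8 and t_8 < t_9 give t_5 < t_9.
Then t_9 < t_14 extends the chain to t_14.
Then t_14 < t_1 extends the chain to t_1.
Then t_1 < t_10 extends the chain to t_10.
So t_10 is larger.

t_10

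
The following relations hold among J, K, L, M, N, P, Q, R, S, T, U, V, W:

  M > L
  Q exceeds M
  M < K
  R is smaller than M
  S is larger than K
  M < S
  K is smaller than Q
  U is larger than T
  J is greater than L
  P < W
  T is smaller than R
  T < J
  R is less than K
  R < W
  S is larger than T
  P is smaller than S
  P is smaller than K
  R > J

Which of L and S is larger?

The relevant relations are L < J; J < R; R < M; M < K; K < S.
Together: L < J < R < M < K < S.
So L < S; S is the larger of the two.

S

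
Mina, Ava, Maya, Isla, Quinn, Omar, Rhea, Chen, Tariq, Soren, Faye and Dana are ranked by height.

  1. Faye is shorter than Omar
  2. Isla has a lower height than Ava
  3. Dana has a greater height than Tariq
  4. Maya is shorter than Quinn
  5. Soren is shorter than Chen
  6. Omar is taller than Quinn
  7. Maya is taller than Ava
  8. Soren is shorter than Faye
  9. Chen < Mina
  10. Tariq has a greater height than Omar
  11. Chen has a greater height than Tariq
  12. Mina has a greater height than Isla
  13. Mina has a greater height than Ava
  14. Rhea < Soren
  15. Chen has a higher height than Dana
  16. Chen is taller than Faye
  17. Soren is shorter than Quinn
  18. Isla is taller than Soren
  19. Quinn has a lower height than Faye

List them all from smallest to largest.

Rhea < Soren < Isla < Ava < Maya < Quinn < Faye < Omar < Tariq < Dana < Chen < Mina

The consecutive links are each given: Rhea < Soren; Soren < Isla; Isla < Ava; Ava < Maya; Maya < Quinn; Quinn < Faye; Faye < Omar; Omar < Tariq; Tariq < Dana; Dana < Chen; Chen < Mina.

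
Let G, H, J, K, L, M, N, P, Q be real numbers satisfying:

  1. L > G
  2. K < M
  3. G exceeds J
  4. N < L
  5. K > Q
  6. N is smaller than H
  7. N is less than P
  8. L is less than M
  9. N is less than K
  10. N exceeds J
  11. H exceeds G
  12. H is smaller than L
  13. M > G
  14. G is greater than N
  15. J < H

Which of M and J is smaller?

J < N and N < G give J < G.
With G < H: J < N < G < H.
Then H < L extends the chain to L.
With L < M: J < N < G < H < L < M.
So J < M; J is the smaller of the two.

J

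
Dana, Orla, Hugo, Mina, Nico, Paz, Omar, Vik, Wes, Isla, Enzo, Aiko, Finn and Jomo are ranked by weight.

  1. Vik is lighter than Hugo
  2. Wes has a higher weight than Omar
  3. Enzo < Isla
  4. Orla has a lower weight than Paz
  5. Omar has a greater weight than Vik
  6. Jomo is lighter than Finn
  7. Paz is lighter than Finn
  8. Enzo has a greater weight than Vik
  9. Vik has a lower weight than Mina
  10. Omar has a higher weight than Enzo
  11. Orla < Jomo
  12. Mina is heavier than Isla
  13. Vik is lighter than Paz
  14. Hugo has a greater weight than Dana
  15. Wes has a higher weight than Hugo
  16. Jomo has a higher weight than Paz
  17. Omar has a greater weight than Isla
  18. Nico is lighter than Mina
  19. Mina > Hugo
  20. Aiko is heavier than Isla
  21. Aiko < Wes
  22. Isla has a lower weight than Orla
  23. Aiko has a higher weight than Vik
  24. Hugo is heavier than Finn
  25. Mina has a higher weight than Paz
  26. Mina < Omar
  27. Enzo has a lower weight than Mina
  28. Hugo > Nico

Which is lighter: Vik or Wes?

The relevant relations are Vik < Enzo; Enzo < Isla; Isla < Orla; Orla < Paz; Paz < Jomo; Jomo < Finn; Finn < Hugo; Hugo < Mina; Mina < Omar; Omar < Wes.
Chaining these gives Vik < Enzo < Isla < Orla < Paz < Jomo < Finn < Hugo < Mina < Omar < Wes.
So Vik < Wes; Vik is the lighter of the two.

Vik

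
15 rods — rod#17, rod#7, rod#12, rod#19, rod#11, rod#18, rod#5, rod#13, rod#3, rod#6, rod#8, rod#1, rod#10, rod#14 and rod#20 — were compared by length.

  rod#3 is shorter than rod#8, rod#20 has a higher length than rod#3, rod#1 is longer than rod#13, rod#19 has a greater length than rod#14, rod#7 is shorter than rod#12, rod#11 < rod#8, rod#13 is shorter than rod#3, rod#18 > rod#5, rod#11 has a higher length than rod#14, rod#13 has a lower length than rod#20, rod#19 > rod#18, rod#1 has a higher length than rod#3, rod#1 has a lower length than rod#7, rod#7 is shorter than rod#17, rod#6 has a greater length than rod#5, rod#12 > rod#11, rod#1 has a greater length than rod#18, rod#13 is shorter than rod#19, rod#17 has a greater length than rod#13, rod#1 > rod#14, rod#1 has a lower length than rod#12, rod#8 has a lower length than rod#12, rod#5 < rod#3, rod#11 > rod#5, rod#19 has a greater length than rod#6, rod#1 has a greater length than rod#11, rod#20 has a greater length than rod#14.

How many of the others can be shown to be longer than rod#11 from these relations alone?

From rod#11 the given relations immediately reach rod#1, rod#8, rod#12.
From those, rod#7 — 4 in total.
From those, rod#17 — 5 in total.
Nothing else is reachable above rod#11; 5 in all.

5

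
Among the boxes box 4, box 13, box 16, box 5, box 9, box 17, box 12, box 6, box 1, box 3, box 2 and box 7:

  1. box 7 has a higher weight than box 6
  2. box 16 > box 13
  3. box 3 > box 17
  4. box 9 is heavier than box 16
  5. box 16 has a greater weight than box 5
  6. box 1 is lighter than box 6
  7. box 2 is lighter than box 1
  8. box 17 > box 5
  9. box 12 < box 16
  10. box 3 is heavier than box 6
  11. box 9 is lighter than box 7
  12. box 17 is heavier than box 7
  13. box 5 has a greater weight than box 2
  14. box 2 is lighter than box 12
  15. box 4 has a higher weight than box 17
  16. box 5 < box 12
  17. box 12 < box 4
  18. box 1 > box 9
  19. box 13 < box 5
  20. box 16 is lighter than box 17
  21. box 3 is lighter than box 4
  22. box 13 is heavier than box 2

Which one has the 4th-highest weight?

Piecing the relations together gives one ordering: box 2 < box 13 < box 5 < box 12 < box 16 < box 9 < box 1 < box 6 < box 7 < box 17 < box 3 < box 4.
The 4th largest is box 7.

box 7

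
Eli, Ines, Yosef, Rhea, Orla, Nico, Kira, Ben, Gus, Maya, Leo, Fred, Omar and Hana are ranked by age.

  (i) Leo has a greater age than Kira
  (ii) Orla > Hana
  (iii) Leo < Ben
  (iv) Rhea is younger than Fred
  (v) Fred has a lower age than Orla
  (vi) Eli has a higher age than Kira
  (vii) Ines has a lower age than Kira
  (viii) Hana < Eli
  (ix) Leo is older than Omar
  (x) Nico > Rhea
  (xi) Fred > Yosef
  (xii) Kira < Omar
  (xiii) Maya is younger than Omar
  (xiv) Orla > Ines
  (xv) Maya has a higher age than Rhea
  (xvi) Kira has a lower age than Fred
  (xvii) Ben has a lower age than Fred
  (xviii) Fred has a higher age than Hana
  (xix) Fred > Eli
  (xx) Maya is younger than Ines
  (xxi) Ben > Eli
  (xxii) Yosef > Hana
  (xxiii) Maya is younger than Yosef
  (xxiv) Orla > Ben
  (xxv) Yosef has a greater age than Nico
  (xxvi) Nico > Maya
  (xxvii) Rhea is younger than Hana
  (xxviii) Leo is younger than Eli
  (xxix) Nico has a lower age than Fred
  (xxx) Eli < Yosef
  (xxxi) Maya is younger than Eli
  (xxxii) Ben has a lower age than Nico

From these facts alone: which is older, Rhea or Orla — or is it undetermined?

Rhea < Maya and Maya < Ines give Rhea < Ines.
Then Ines < Kira extends the chain to Kira.
Then Kira < Omar extends the chain to Omar.
Then Omar < Leo extends the chain to Leo.
With Leo < Eli: Rhea < Maya < Ines < Kira < Omar < Leo < Eli.
Then Eli < Ben extends the chain to Ben.
Then Ben < Nico extends the chain to Nico.
Then Nico < Yosef extends the chain to Yosef.
Then Yosef < Fred extends the chain to Fred.
With Fred < Orla: Rhea < Maya < Ines < Kira < Omar < Leo < Eli < Ben < Nico < Yosef < Fred < Orla.
So Orla is older.

Orla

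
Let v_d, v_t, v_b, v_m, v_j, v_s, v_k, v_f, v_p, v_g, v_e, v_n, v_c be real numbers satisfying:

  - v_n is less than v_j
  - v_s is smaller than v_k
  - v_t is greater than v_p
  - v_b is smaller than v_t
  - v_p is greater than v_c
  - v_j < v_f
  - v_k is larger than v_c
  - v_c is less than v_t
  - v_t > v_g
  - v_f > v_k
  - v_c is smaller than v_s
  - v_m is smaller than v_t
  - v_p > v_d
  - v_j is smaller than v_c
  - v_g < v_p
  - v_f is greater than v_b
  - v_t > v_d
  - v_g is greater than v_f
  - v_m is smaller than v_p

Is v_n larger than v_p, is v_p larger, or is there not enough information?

Link the given pairs in sequence: v_n < v_j; v_j < v_c; v_c < v_s; v_s < v_k; v_k < v_f; v_f < v_g; v_g < v_p.
Chaining these gives v_n < v_j < v_c < v_s < v_k < v_f < v_g < v_p.
So v_p is larger.

v_p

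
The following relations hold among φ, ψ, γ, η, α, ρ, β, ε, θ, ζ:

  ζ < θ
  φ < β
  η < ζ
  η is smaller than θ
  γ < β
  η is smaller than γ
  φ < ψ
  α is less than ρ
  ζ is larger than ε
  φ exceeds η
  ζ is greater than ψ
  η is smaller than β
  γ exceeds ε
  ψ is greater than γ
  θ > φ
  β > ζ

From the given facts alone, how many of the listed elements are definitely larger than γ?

Directly above γ: ψ, β.
One step further: ζ (3 so far).
One step further: θ (4 so far).
Nothing else is reachable above γ; 4 in all.

4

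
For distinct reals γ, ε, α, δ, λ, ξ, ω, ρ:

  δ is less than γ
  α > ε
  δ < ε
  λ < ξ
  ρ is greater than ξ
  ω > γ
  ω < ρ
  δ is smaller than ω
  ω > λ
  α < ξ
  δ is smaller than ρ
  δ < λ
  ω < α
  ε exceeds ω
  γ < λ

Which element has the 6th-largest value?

λ

The consecutive relations fix a unique order: δ < γ < λ < ω < ε < α < ξ < ρ.
Counting 6 from the largest end gives λ.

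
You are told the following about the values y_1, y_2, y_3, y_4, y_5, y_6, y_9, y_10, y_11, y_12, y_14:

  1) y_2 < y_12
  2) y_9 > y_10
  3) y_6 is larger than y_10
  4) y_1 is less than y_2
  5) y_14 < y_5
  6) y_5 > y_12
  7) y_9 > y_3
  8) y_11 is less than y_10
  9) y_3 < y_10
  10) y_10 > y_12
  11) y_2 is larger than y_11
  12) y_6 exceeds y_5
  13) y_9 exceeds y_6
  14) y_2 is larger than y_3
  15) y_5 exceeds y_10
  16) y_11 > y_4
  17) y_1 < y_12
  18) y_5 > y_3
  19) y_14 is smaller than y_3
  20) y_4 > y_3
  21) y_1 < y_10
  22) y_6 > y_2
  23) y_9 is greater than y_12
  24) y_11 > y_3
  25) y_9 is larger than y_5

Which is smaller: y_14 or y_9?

y_14

y_14 < y_3 and y_3 < y_4 give y_14 < y_4.
Then y_4 < y_11 extends the chain to y_11.
With y_11 < y_2: y_14 < y_3 < y_4 < y_11 < y_2.
Then y_2 < y_12 extends the chain to y_12.
With y_12 < y_10: y_14 < y_3 < y_4 < y_11 < y_2 < y_12 < y_10.
Then y_10 < y_5 extends the chain to y_5.
Then y_5 < y_6 extends the chain to y_6.
Then y_6 < y_9 extends the chain to y_9.
So y_14 < y_9; y_14 is the smaller of the two.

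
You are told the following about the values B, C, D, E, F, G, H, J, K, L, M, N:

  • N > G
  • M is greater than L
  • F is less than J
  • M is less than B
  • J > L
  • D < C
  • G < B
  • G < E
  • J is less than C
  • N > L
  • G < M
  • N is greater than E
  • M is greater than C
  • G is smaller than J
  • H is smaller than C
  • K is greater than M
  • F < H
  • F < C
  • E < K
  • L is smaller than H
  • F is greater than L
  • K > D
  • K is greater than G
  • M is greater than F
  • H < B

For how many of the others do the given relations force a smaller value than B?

8

From B the given relations immediately reach G, H, M.
From those, L, F, C — 6 in total.
From those, J, D — 8 in total.
Nothing else is reachable below B; 8 in all.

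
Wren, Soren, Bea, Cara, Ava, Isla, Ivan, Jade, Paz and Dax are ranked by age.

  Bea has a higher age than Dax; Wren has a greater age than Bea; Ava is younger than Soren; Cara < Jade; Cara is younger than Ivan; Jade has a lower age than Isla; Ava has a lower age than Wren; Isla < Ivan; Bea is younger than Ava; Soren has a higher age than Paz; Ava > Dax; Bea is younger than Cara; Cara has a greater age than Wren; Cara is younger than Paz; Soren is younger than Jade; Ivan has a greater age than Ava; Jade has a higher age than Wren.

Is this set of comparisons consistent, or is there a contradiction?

The single ordering Dax < Bea < Ava < Wren < Cara < Paz < Soren < Jade < Isla < Ivan satisfies every listed relation, so no contradiction arises.

consistent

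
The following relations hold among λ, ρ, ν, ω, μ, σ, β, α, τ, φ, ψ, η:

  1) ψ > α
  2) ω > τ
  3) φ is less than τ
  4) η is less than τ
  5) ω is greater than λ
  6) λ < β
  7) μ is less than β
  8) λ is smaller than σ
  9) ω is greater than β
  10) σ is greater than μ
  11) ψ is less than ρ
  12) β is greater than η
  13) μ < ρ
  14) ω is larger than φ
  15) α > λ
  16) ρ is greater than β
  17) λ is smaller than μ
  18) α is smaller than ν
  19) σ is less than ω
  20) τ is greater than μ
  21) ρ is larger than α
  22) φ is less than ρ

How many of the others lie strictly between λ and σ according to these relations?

Chaining upward from λ reaches: α, μ, τ, ν, ψ, β, ω, ρ.
Chaining downward from σ reaches: μ.
Strictly between λ and σ are those in both lists: μ — 1 element.

1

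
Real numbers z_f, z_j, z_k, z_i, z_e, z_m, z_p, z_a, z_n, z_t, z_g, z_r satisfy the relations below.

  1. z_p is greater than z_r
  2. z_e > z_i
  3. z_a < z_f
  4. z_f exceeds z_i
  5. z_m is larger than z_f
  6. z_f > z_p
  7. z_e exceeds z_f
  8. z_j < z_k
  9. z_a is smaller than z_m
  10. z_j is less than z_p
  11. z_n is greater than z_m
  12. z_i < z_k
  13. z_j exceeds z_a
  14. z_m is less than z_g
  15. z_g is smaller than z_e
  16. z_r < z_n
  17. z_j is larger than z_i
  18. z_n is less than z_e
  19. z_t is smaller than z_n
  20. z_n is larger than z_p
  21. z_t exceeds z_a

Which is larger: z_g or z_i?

z_i < z_j < z_p < z_f < z_m < z_g, by transitivity through z_j, z_p, z_f, z_m.
So z_i < z_g; z_g is the larger of the two.

z_g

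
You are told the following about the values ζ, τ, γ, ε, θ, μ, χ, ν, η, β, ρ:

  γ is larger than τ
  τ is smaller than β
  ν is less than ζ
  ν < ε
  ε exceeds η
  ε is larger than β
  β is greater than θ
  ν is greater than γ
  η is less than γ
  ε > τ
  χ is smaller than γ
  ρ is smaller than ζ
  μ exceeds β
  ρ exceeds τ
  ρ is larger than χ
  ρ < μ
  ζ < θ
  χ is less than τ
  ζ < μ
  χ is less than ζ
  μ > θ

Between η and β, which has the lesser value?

Link the given pairs in sequence: η < γ; γ < ν; ν < ζ; ζ < θ; θ < β.
Chaining these gives η < γ < ν < ζ < θ < β.
So η < β; η is the smaller of the two.

η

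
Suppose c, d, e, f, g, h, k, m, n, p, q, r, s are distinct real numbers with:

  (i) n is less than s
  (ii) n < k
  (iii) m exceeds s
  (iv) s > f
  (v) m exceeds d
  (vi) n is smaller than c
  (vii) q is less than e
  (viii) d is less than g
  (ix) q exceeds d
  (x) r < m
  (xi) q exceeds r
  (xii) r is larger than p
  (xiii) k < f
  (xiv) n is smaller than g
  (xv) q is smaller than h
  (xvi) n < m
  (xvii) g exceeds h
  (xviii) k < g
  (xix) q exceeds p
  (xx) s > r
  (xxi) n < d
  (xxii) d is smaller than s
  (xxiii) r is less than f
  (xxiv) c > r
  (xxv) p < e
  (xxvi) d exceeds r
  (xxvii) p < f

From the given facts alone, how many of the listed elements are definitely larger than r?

9

Directly above r: d, q, f, s, c, m.
One step further: e, h, g (9 so far).
Nothing else is reachable above r; 9 in all.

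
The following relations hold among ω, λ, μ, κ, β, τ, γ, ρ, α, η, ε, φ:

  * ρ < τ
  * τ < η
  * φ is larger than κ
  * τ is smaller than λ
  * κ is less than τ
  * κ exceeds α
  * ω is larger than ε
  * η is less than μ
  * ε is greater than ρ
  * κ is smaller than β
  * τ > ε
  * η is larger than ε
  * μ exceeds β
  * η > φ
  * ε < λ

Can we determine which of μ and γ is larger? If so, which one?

Following every chain through γ: nothing is chained to γ.
μ is not reached, and no chain runs the other way from μ to γ.
So the given relations leave the order of γ and μ undetermined.

undetermined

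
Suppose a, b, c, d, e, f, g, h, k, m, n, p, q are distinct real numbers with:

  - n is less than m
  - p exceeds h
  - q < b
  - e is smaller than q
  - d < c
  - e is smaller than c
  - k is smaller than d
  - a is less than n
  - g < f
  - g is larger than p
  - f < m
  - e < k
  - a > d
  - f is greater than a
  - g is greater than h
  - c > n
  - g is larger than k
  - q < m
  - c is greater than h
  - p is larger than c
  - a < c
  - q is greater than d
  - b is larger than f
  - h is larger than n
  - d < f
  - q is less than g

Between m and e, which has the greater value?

m

Following the relations from e: e < k < d < a < n < h < c < p < g < f < m.
So e < m; m is the larger of the two.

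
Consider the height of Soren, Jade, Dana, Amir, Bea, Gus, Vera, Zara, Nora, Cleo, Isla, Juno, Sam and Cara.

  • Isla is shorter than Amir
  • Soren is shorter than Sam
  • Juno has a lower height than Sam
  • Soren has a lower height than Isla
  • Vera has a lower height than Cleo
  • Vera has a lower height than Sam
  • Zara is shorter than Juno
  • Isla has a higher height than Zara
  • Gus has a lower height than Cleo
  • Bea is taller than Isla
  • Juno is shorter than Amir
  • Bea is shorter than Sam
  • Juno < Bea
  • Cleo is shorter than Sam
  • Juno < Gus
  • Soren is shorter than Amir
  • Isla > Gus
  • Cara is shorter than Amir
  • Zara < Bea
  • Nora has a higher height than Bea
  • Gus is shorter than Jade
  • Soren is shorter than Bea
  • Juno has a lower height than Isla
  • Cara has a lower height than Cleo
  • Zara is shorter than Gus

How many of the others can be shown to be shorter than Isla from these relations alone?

4

Directly below Isla: Zara, Juno, Soren, Gus.
Nothing else is reachable below Isla; 4 in all.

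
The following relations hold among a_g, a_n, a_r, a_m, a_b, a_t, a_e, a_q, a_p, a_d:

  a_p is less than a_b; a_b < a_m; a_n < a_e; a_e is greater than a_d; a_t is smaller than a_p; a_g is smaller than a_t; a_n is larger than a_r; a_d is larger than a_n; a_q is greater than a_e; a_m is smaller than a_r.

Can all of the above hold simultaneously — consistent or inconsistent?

consistent

Every relation is compatible with a_g < a_t < a_p < a_b < a_m < a_r < a_n < a_d < a_e < a_q; the set is consistent.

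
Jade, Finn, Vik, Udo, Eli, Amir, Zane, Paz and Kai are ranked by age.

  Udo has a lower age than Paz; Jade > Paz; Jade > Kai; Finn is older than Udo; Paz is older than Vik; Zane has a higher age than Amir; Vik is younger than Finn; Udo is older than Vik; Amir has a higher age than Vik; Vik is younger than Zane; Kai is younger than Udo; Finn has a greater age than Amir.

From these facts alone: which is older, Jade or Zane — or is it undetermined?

Following every chain through Jade: below Jade we get Vik, Kai, Udo, Paz.
Zane is not reached, and no chain runs the other way from Zane to Jade.
So the given relations leave the order of Jade and Zane undetermined.

undetermined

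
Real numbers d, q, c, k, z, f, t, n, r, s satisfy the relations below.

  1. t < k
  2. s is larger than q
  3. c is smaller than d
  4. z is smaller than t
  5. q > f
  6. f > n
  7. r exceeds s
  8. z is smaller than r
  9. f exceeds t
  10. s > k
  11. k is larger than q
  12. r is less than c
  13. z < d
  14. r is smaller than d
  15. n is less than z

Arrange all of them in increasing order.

The consecutive links are each given: n < z; z < t; t < f; f < q; q < k; k < s; s < r; r < c; c < d.

n < z < t < f < q < k < s < r < c < d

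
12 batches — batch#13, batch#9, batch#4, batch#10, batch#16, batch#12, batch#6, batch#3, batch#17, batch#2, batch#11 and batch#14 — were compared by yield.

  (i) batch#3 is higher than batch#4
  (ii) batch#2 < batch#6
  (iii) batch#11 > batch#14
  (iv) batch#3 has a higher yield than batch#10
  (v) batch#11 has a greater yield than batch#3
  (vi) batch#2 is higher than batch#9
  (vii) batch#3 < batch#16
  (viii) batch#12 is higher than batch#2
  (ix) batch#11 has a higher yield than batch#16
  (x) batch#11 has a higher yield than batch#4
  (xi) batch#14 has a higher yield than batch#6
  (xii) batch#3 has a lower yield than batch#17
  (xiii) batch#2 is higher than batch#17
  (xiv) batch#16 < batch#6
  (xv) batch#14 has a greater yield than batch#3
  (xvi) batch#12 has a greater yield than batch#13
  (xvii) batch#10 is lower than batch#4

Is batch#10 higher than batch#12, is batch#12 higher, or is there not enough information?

batch#12

batch#10 < batch#4 and batch#4 < batch#3 give batch#10 < batch#3.
With batch#3 < batch#17: batch#10 < batch#4 < batch#3 < batch#17.
With batch#17 < batch#2: batch#10 < batch#4 < batch#3 < batch#17 < batch#2.
Then batch#2 < batch#12 extends the chain to batch#12.
So batch#12 is higher.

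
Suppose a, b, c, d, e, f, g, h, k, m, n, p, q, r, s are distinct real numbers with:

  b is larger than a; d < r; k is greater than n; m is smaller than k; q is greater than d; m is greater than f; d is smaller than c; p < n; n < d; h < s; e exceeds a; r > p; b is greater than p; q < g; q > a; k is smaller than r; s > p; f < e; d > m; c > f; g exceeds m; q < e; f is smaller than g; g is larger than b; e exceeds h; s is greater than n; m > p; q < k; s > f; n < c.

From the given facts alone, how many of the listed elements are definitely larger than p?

Directly above p: b, m, n, r, s.
One step further: d, k, c, g (9 so far).
One step further: q (10 so far).
One step further: e (11 so far).
Nothing else is reachable above p; 11 in all.

11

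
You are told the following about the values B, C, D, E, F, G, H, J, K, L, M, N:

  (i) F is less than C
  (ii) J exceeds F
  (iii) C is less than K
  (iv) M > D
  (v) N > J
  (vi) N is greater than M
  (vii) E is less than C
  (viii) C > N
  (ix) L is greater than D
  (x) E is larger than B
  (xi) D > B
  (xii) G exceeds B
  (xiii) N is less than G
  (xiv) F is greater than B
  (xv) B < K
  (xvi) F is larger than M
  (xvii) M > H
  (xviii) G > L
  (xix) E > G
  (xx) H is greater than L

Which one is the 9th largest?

H

The consecutive relations fix a unique order: B < D < L < H < M < F < J < N < G < E < C < K.
Counting 9 from the largest end gives H.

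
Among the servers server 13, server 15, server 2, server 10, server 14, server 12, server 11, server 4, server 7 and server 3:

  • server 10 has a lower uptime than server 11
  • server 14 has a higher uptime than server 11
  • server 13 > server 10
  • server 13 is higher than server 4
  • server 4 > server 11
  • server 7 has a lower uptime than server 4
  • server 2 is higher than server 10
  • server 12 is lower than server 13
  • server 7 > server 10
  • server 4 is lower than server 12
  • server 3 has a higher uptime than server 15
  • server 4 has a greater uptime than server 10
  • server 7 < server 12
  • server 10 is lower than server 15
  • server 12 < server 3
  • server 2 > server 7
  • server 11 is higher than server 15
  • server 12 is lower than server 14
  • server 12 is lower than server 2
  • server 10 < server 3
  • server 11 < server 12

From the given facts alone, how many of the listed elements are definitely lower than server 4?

The elements the relations force below server 4 are server 10, server 15, server 7, server 11 — no chain reaches any other.
That is 4.

4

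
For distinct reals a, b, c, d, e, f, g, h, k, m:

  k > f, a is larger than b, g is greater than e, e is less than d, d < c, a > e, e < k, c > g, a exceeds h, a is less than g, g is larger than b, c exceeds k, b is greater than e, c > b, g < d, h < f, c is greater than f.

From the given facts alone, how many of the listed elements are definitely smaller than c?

The elements the relations force below c are e, b, h, a, f, g, k, d — no chain reaches any other.
That is 8.

8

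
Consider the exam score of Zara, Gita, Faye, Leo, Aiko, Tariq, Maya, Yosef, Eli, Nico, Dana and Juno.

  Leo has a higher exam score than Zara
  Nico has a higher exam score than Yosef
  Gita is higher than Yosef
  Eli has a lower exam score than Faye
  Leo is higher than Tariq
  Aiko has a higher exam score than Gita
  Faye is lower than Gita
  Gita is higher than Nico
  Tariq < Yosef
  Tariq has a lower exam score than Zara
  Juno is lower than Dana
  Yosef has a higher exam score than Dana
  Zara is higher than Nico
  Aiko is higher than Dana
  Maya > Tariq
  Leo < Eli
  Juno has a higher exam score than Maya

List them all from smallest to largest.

Nothing is placed below Tariq, so it is least; from there Tariq < Maya; Maya < Juno; Juno < Dana; Dana < Yosef; Yosef < Nico; Nico < Zara; Zara < Leo; Leo < Eli; Eli < Faye; Faye < Gita; Gita < Aiko, each given directly.

Tariq < Maya < Juno < Dana < Yosef < Nico < Zara < Leo < Eli < Faye < Gita < Aiko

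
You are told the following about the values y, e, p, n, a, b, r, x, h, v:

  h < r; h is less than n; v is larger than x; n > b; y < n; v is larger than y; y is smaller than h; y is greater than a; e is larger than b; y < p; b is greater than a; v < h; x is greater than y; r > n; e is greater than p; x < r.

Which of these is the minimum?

Chaining upward from a: directly above it, y, b; then x, p, v, h, n, e; then r.
That covers every other element, and nothing is given below a, so a is the minimum.

a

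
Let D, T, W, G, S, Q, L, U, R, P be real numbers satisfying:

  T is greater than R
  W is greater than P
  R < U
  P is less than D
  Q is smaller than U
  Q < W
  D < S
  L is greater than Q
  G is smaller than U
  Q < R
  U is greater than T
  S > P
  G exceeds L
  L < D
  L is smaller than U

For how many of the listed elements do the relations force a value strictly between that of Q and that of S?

The relations place Q below S. An element lies strictly between them when it is forced above Q and also forced below S.
Above Q: {L, R, T, D, G, W, U}. Below S: {P, L, D}.
Intersection: {L, D} — 2.

2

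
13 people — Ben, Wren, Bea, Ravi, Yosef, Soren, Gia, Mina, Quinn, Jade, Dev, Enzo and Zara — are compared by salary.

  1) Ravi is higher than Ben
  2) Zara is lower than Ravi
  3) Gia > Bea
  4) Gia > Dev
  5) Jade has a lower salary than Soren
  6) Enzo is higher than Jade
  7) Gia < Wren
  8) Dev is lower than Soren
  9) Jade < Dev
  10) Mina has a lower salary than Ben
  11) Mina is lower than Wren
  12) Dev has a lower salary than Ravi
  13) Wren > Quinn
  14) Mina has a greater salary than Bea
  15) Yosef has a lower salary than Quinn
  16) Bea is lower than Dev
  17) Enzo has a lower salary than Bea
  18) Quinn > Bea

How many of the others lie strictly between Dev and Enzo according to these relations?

The relations place Enzo below Dev. An element lies strictly between them when it is forced above Enzo and also forced below Dev.
Above Enzo: {Bea, Mina, Ben, Gia, Soren, Quinn, Wren, Ravi}. Below Dev: {Jade, Bea}.
Intersection: {Bea} — 1.

1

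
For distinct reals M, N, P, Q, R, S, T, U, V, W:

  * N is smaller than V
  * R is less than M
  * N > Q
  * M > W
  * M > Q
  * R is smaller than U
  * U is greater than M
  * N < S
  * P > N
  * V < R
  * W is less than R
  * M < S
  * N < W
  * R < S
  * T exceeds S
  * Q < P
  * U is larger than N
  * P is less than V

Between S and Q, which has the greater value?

Chaining the given relations: Q < N < P < V < R < M < S.
So Q < S; S is the larger of the two.

S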